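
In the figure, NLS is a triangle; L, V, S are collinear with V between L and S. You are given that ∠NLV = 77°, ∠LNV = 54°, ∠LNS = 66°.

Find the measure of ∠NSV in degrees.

∠NSV = 37°

1. ∠NLS = 77°  [V on ray LS]
2. ∠LSN = 37°  [△NLS]
3. ∠NSV = 37°  [V on ray SL]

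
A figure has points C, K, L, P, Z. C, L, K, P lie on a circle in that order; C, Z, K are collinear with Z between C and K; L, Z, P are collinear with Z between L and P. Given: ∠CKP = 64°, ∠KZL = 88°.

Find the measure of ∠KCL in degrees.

1. ∠CLP = 64°  [same arc CP]
2. ∠CZL = 92°  [linear pair at Z on CK]
3. ∠KCL = 24°  [△CZL]

∠KCL = 24°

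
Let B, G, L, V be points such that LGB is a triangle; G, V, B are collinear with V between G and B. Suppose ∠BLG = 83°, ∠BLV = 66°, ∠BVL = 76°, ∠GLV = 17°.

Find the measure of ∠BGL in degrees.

1. ∠GVL = 104°  [linear pair at V on GB]
2. ∠LGV = 59°  [△LGV]
3. ∠BGL = 59°  [V on ray GB]

∠BGL = 59°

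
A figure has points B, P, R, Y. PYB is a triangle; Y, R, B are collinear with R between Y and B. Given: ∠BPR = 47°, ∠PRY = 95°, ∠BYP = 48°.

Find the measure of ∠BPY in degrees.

∠BPY = 84°

1. ∠BRP = 85°  [linear pair at R on YB]
2. ∠PBR = 48°  [△PRB]
3. ∠PBY = 48°  [R on ray BY]
4. ∠BPY = 84°  [△PYB]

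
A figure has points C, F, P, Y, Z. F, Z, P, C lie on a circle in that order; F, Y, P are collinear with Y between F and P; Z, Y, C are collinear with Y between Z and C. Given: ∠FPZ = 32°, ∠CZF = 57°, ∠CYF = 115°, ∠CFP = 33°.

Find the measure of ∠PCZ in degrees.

1. ∠CPF = 57°  [same arc FC]
2. ∠CYP = 65°  [linear pair at Y on FP]
3. ∠PCZ = 58°  [△PYC]

∠PCZ = 58°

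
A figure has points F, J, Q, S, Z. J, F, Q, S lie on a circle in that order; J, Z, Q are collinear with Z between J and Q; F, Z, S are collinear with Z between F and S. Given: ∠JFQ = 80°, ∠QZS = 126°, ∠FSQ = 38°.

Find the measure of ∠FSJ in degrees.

∠FSJ = 62°

1. ∠JSQ = 100°  [cyclic JFQS, opposite ∠F+∠S]
2. ∠JZS = 54°  [linear pair at Z on JQ]
3. ∠JQS = 16°  [△QZS]
4. ∠QJS = 64°  [△JQS]
5. ∠FSJ = 62°  [△JZS]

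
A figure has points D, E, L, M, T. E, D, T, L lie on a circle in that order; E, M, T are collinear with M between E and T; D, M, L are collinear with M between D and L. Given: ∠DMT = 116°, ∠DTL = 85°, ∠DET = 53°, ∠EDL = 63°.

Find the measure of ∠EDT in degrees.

1. ∠EML = 116°  [vertical angles at M]
2. ∠DEL = 95°  [cyclic EDTL, opposite ∠E+∠T]
3. ∠ETL = 63°  [same arc EL]
4. ∠DLE = 22°  [△EDL]
5. ∠LET = 42°  [△EML]
6. ∠ELT = 75°  [△ETL]
7. ∠EDT = 105°  [cyclic EDTL, opposite ∠D+∠L]

∠EDT = 105°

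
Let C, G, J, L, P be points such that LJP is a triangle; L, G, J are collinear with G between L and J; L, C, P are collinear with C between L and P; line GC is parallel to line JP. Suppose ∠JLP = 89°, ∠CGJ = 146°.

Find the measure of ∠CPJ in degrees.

1. ∠CLG = 89°  [G on LJ, C on LP]
2. ∠CGL = 34°  [linear pair at G on LJ]
3. ∠GCL = 57°  [△LGC]
4. ∠GCP = 123°  [linear pair at C on LP]
5. ∠CPJ = 57°  [GC∥JP, co-interior at P–C]

∠CPJ = 57°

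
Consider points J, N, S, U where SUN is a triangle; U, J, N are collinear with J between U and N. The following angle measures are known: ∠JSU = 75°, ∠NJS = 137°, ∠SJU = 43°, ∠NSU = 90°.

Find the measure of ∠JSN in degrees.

1. ∠JUS = 62°  [△SUJ]
2. ∠NUS = 62°  [J on ray UN]
3. ∠SNU = 28°  [△SUN]
4. ∠JNS = 28°  [J on ray NU]
5. ∠JSN = 15°  [△SJN]

∠JSN = 15°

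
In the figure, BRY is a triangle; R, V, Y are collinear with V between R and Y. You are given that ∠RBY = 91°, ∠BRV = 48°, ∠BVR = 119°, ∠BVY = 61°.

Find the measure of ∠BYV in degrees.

∠BYV = 41°

1. ∠BRY = 48°  [V on ray RY]
2. ∠BYR = 41°  [△BRY]
3. ∠BYV = 41°  [V on ray YR]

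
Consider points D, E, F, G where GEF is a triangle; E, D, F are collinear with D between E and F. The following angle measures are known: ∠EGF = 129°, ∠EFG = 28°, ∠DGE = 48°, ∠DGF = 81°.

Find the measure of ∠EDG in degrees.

∠EDG = 109°

1. ∠DFG = 28°  [D on ray FE]
2. ∠FDG = 71°  [△GDF]
3. ∠EDG = 109°  [linear pair at D on EF]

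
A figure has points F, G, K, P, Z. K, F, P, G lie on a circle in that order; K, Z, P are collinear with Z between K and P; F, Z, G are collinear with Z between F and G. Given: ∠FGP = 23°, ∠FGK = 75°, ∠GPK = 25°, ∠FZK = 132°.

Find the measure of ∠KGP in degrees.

1. ∠FKP = 23°  [same arc FP]
2. ∠FPK = 75°  [same arc KF]
3. ∠KFP = 82°  [△KFP]
4. ∠KGP = 98°  [cyclic KFPG, opposite ∠F+∠G]

∠KGP = 98°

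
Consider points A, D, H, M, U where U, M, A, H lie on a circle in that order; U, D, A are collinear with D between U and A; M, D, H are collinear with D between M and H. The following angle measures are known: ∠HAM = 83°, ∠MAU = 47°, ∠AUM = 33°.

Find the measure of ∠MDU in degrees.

∠MDU = 111°

1. ∠HUM = 97°  [cyclic UMAH, opposite ∠U+∠A]
2. ∠MHU = 47°  [same arc UM]
3. ∠HMU = 36°  [△UMH]
4. ∠MDU = 111°  [△UDM]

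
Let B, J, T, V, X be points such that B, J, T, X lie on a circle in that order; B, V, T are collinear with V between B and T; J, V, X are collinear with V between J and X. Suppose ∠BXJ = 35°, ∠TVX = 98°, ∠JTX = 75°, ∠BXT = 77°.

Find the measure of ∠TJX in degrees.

∠TJX = 63°

1. ∠BTJ = 35°  [same arc BJ]
2. ∠BVJ = 98°  [vertical angles at V]
3. ∠JVT = 82°  [linear pair at V on BT]
4. ∠TJX = 63°  [△JVT]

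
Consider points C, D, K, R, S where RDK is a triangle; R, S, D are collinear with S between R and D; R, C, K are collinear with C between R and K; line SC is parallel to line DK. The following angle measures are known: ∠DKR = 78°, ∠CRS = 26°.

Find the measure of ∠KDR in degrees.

∠KDR = 76°

1. ∠RCS = 78°  [SC∥DK, corresponding at C]
2. ∠CSR = 76°  [△RSC]
3. ∠KDR = 76°  [SC∥DK, corresponding at S]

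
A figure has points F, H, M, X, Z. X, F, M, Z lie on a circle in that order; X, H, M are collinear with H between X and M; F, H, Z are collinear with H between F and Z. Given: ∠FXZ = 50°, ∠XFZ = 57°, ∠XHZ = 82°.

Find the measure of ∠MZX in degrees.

∠MZX = 98°

1. ∠FZX = 73°  [△XFZ]
2. ∠XMZ = 57°  [same arc XZ]
3. ∠MXZ = 25°  [△XHZ]
4. ∠MZX = 98°  [△XMZ]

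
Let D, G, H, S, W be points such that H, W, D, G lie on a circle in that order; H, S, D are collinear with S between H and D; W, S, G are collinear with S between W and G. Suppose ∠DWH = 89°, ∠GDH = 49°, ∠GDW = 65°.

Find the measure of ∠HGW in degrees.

∠HGW = 16°

1. ∠GWH = 49°  [same arc HG]
2. ∠GHW = 115°  [cyclic HWDG, opposite ∠H+∠D]
3. ∠HGW = 16°  [△HWG]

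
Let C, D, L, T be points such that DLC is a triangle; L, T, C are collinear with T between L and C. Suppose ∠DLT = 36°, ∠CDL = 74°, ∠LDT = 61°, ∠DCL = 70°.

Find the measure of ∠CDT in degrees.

∠CDT = 13°

1. ∠DTL = 83°  [△DLT]
2. ∠DCT = 70°  [T on ray CL]
3. ∠CTD = 97°  [linear pair at T on LC]
4. ∠CDT = 13°  [△DTC]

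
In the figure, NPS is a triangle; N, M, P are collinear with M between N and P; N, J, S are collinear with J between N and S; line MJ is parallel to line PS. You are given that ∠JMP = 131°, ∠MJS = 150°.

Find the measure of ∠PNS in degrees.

∠PNS = 101°

1. ∠JMN = 49°  [linear pair at M on NP]
2. ∠MJN = 30°  [linear pair at J on NS]
3. ∠JNM = 101°  [△NMJ]
4. ∠PNS = 101°  [M on NP, J on NS]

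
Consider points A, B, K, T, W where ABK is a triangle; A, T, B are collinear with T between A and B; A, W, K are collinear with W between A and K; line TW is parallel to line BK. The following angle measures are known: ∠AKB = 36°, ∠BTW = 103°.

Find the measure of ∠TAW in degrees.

∠TAW = 67°

1. ∠AWT = 36°  [TW∥BK, corresponding at W]
2. ∠ATW = 77°  [linear pair at T on AB]
3. ∠TAW = 67°  [△ATW]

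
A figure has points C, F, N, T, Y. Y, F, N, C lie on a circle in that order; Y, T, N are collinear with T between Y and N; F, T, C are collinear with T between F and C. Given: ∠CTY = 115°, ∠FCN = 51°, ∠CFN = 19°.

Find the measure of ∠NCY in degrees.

∠NCY = 97°

1. ∠CTN = 65°  [linear pair at T on YN]
2. ∠CNY = 64°  [△NTC]
3. ∠CYN = 19°  [same arc NC]
4. ∠NCY = 97°  [△YNC]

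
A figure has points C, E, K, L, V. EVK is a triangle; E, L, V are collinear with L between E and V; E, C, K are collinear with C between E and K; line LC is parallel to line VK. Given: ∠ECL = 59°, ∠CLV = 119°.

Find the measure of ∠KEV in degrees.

∠KEV = 60°

1. ∠CLE = 61°  [linear pair at L on EV]
2. ∠CEL = 60°  [△ELC]
3. ∠KEV = 60°  [L on EV, C on EK]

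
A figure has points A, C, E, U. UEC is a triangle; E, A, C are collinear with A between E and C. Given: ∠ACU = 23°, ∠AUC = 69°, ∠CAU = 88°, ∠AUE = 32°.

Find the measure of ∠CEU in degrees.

∠CEU = 56°

1. ∠EAU = 92°  [linear pair at A on EC]
2. ∠AEU = 56°  [△UEA]
3. ∠CEU = 56°  [A on ray EC]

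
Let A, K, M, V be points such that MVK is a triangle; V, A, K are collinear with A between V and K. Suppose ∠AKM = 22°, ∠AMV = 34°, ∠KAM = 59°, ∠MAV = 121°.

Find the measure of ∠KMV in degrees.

1. ∠MKV = 22°  [A on ray KV]
2. ∠AVM = 25°  [△MVA]
3. ∠KVM = 25°  [A on ray VK]
4. ∠KMV = 133°  [△MVK]

∠KMV = 133°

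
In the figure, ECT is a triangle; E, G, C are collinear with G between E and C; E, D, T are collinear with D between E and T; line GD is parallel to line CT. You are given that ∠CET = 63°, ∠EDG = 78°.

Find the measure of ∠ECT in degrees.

∠ECT = 39°

1. ∠DEG = 63°  [G on EC, D on ET]
2. ∠DGE = 39°  [△EGD]
3. ∠ECT = 39°  [GD∥CT, corresponding at G]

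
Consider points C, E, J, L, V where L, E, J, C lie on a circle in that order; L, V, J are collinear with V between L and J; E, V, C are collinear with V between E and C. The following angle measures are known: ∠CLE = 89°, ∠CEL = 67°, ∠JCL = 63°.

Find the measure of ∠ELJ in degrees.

∠ELJ = 39°

1. ∠ECL = 24°  [△LEC]
2. ∠JEL = 117°  [cyclic LEJC, opposite ∠E+∠C]
3. ∠EJL = 24°  [same arc LE]
4. ∠ELJ = 39°  [△LEJ]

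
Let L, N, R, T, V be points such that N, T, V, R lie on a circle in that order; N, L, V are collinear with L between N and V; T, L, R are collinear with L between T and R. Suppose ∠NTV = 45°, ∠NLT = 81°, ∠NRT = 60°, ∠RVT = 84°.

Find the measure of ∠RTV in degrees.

∠RTV = 21°

1. ∠TLV = 99°  [linear pair at L on NV]
2. ∠NVT = 60°  [same arc NT]
3. ∠RTV = 21°  [△TLV]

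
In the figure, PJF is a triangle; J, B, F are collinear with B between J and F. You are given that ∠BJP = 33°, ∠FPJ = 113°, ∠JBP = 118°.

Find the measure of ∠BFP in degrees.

1. ∠FJP = 33°  [B on ray JF]
2. ∠JFP = 34°  [△PJF]
3. ∠BFP = 34°  [B on ray FJ]

∠BFP = 34°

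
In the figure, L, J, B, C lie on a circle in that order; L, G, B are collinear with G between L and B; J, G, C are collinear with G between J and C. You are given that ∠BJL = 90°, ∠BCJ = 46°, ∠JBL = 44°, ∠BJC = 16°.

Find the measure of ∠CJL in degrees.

∠CJL = 74°

1. ∠CBJ = 118°  [△JBC]
2. ∠JCL = 44°  [same arc LJ]
3. ∠CLJ = 62°  [cyclic LJBC, opposite ∠L+∠B]
4. ∠CJL = 74°  [△LJC]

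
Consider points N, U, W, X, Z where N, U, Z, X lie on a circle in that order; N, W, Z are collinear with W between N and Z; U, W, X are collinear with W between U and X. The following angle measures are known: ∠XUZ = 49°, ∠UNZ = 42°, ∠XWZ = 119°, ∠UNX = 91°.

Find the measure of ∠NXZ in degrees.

∠NXZ = 112°

1. ∠XNZ = 49°  [same arc ZX]
2. ∠UXZ = 42°  [same arc UZ]
3. ∠NZX = 19°  [△ZWX]
4. ∠NXZ = 112°  [△NZX]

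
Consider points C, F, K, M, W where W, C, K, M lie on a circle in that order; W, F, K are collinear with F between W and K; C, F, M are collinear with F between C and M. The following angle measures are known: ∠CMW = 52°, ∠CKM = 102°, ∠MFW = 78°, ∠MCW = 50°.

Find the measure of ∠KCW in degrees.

∠KCW = 100°

1. ∠KWM = 50°  [△WFM]
2. ∠MKW = 50°  [same arc WM]
3. ∠KMW = 80°  [△WKM]
4. ∠KCW = 100°  [cyclic WCKM, opposite ∠C+∠M]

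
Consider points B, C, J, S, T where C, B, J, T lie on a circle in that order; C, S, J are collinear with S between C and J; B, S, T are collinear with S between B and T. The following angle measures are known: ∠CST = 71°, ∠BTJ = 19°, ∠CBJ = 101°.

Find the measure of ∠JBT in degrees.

1. ∠BSJ = 71°  [vertical angles at S]
2. ∠BCJ = 19°  [same arc BJ]
3. ∠BJC = 60°  [△CBJ]
4. ∠JBT = 49°  [△BSJ]

∠JBT = 49°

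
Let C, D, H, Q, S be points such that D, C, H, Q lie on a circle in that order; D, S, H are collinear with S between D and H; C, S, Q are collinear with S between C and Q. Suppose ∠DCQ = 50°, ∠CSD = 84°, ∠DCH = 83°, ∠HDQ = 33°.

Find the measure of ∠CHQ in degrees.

1. ∠DHQ = 50°  [same arc DQ]
2. ∠HSQ = 84°  [vertical angles at S]
3. ∠HCQ = 33°  [same arc HQ]
4. ∠CQH = 46°  [△HSQ]
5. ∠CHQ = 101°  [△CHQ]

∠CHQ = 101°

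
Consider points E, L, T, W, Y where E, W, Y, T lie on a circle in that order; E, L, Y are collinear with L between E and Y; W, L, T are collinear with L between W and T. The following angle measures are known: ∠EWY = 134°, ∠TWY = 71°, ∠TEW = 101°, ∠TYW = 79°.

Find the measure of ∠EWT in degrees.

1. ∠ETY = 46°  [cyclic EWYT, opposite ∠W+∠T]
2. ∠TEY = 71°  [same arc YT]
3. ∠EYT = 63°  [△EYT]
4. ∠EWT = 63°  [same arc ET]

∠EWT = 63°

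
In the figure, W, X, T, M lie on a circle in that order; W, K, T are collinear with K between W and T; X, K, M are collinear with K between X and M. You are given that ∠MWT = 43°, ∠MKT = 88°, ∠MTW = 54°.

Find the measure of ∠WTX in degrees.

∠WTX = 45°

1. ∠TMW = 83°  [△WTM]
2. ∠WKX = 88°  [vertical angles at K]
3. ∠MXW = 54°  [same arc WM]
4. ∠TXW = 97°  [cyclic WXTM, opposite ∠X+∠M]
5. ∠TWX = 38°  [△WKX]
6. ∠WTX = 45°  [△WXT]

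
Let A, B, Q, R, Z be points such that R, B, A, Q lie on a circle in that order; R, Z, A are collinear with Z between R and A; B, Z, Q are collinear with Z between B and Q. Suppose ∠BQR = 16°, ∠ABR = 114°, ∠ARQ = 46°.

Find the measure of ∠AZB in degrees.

1. ∠BAR = 16°  [same arc RB]
2. ∠ABQ = 46°  [same arc AQ]
3. ∠AZB = 118°  [△BZA]

∠AZB = 118°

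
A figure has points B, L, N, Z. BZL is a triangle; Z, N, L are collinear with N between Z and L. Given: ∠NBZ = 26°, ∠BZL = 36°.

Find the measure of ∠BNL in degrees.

1. ∠BZN = 36°  [N on ray ZL]
2. ∠BNZ = 118°  [△BZN]
3. ∠BNL = 62°  [linear pair at N on ZL]

∠BNL = 62°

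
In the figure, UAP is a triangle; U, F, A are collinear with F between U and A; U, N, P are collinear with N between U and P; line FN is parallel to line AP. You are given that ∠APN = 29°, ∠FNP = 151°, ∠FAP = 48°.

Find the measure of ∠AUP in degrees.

∠AUP = 103°

1. ∠APU = 29°  [N on ray PU]
2. ∠PAU = 48°  [F on ray AU]
3. ∠AUP = 103°  [△UAP]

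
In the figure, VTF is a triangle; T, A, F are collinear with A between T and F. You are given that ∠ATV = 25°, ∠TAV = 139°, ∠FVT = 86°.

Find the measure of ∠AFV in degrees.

1. ∠FTV = 25°  [A on ray TF]
2. ∠TFV = 69°  [△VTF]
3. ∠AFV = 69°  [A on ray FT]

∠AFV = 69°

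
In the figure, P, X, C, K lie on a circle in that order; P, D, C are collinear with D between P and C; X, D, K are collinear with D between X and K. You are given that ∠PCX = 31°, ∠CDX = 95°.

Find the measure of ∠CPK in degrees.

∠CPK = 54°

1. ∠PKX = 31°  [same arc PX]
2. ∠KDP = 95°  [vertical angles at D]
3. ∠CPK = 54°  [△PDK]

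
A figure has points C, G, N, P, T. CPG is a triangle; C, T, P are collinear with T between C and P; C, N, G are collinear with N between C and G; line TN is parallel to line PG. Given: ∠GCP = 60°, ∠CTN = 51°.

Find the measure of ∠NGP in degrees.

1. ∠NCT = 60°  [T on CP, N on CG]
2. ∠CNT = 69°  [△CTN]
3. ∠GNT = 111°  [linear pair at N on CG]
4. ∠NGP = 69°  [TN∥PG, co-interior at G–N]

∠NGP = 69°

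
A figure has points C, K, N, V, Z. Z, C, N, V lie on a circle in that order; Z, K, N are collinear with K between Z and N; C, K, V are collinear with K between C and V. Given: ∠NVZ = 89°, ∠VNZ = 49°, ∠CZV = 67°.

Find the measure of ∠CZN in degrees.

1. ∠NZV = 42°  [△ZNV]
2. ∠CNV = 113°  [cyclic ZCNV, opposite ∠Z+∠N]
3. ∠NCV = 42°  [same arc NV]
4. ∠CVN = 25°  [△CNV]
5. ∠CZN = 25°  [same arc CN]

∠CZN = 25°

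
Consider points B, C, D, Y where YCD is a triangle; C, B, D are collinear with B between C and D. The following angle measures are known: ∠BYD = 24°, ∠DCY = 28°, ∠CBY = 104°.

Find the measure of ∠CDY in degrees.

1. ∠DBY = 76°  [linear pair at B on CD]
2. ∠BDY = 80°  [△YBD]
3. ∠CDY = 80°  [B on ray DC]

∠CDY = 80°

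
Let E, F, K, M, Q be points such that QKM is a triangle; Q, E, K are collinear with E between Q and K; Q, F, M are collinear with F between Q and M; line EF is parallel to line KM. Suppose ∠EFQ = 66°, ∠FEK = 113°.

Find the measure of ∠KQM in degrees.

∠KQM = 47°

1. ∠FEQ = 67°  [linear pair at E on QK]
2. ∠EQF = 47°  [△QEF]
3. ∠KQM = 47°  [E on QK, F on QM]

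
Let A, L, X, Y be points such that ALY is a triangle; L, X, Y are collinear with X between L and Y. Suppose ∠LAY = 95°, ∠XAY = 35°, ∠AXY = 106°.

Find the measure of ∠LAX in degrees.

∠LAX = 60°

1. ∠AYX = 39°  [△AXY]
2. ∠AXL = 74°  [linear pair at X on LY]
3. ∠AYL = 39°  [X on ray YL]
4. ∠ALY = 46°  [△ALY]
5. ∠ALX = 46°  [X on ray LY]
6. ∠LAX = 60°  [△ALX]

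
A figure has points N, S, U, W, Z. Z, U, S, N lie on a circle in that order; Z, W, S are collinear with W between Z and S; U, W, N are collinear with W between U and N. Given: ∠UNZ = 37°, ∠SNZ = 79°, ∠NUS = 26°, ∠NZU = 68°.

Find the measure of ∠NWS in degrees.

1. ∠NUZ = 75°  [△ZUN]
2. ∠NSU = 112°  [cyclic ZUSN, opposite ∠Z+∠S]
3. ∠NSZ = 75°  [same arc ZN]
4. ∠SNU = 42°  [△USN]
5. ∠NWS = 63°  [△SWN]

∠NWS = 63°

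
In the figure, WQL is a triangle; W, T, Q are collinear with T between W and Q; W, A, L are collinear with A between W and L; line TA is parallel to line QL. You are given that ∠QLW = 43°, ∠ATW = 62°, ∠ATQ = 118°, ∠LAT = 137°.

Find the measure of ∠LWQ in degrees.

1. ∠TAW = 43°  [TA∥QL, corresponding at A]
2. ∠AWT = 75°  [△WTA]
3. ∠LWQ = 75°  [T on WQ, A on WL]

∠LWQ = 75°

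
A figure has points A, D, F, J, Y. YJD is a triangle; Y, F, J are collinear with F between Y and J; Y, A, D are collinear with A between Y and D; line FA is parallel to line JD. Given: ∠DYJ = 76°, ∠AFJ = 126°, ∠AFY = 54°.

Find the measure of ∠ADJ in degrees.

∠ADJ = 50°

1. ∠AYF = 76°  [F on YJ, A on YD]
2. ∠FAY = 50°  [△YFA]
3. ∠DAF = 130°  [linear pair at A on YD]
4. ∠ADJ = 50°  [FA∥JD, co-interior at D–A]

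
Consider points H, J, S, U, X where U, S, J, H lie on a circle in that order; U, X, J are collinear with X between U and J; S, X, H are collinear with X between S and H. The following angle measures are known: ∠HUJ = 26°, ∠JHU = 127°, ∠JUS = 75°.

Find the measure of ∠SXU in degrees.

∠SXU = 78°

1. ∠HSJ = 26°  [same arc JH]
2. ∠JSU = 53°  [cyclic USJH, opposite ∠S+∠H]
3. ∠SJU = 52°  [△USJ]
4. ∠JXS = 102°  [△SXJ]
5. ∠SXU = 78°  [linear pair at X on UJ]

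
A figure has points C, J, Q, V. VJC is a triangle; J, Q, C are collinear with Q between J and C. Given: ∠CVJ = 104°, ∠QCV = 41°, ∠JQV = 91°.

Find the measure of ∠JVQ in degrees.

∠JVQ = 54°

1. ∠JCV = 41°  [Q on ray CJ]
2. ∠CJV = 35°  [△VJC]
3. ∠QJV = 35°  [Q on ray JC]
4. ∠JVQ = 54°  [△VJQ]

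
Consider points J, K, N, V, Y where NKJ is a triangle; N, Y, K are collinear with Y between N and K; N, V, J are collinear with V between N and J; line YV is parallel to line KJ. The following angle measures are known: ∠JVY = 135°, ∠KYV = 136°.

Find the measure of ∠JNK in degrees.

∠JNK = 91°

1. ∠NVY = 45°  [linear pair at V on NJ]
2. ∠NYV = 44°  [linear pair at Y on NK]
3. ∠VNY = 91°  [△NYV]
4. ∠JNK = 91°  [Y on NK, V on NJ]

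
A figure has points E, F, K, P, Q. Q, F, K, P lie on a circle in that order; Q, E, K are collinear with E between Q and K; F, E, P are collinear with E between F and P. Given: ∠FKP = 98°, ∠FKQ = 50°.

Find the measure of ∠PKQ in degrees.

∠PKQ = 48°

1. ∠FQP = 82°  [cyclic QFKP, opposite ∠Q+∠K]
2. ∠FPQ = 50°  [same arc QF]
3. ∠PFQ = 48°  [△QFP]
4. ∠PKQ = 48°  [same arc QP]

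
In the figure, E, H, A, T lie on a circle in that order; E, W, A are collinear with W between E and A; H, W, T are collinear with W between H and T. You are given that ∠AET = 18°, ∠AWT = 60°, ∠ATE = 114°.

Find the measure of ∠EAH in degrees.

1. ∠EAT = 48°  [△EAT]
2. ∠EWH = 60°  [vertical angles at W]
3. ∠AHE = 66°  [cyclic EHAT, opposite ∠H+∠T]
4. ∠EHT = 48°  [same arc ET]
5. ∠AEH = 72°  [△EWH]
6. ∠EAH = 42°  [△EHA]

∠EAH = 42°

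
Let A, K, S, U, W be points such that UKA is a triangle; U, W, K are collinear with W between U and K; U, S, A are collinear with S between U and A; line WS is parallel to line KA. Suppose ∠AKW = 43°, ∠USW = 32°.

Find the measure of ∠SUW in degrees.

∠SUW = 105°

1. ∠AKU = 43°  [W on ray KU]
2. ∠KAU = 32°  [WS∥KA, corresponding at S]
3. ∠AUK = 105°  [△UKA]
4. ∠SUW = 105°  [W on UK, S on UA]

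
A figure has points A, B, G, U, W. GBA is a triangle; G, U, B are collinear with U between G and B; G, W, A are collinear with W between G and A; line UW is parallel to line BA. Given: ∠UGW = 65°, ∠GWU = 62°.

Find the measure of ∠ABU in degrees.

∠ABU = 53°

1. ∠GUW = 53°  [△GUW]
2. ∠BUW = 127°  [linear pair at U on GB]
3. ∠ABU = 53°  [UW∥BA, co-interior at B–U]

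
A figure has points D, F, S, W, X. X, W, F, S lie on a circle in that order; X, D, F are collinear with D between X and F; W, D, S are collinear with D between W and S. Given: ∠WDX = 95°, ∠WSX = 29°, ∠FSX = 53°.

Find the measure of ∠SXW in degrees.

1. ∠WFX = 29°  [same arc XW]
2. ∠FWX = 127°  [cyclic XWFS, opposite ∠W+∠S]
3. ∠FXW = 24°  [△XWF]
4. ∠SWX = 61°  [△XDW]
5. ∠SXW = 90°  [△XWS]

∠SXW = 90°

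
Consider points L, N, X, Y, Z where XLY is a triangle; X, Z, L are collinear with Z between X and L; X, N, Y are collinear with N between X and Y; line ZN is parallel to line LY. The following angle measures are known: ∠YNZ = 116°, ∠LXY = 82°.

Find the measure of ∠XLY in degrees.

∠XLY = 34°

1. ∠XNZ = 64°  [linear pair at N on XY]
2. ∠NXZ = 82°  [Z on XL, N on XY]
3. ∠NZX = 34°  [△XZN]
4. ∠XLY = 34°  [ZN∥LY, corresponding at Z]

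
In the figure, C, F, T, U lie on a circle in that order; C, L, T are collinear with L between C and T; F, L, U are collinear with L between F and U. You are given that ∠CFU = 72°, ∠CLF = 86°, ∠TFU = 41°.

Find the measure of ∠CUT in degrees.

1. ∠CTU = 72°  [same arc CU]
2. ∠TCU = 41°  [same arc TU]
3. ∠CUT = 67°  [△CTU]

∠CUT = 67°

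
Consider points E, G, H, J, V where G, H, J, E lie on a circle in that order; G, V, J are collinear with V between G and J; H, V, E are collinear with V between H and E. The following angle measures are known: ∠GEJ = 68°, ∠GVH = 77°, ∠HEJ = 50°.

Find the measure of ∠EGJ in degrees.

1. ∠EVJ = 77°  [vertical angles at V]
2. ∠EJG = 53°  [△JVE]
3. ∠EGJ = 59°  [△GJE]

∠EGJ = 59°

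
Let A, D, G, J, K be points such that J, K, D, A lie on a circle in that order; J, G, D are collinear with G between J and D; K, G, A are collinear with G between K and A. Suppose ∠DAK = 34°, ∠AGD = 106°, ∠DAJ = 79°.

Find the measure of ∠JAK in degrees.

1. ∠ADJ = 40°  [△DGA]
2. ∠AGJ = 74°  [linear pair at G on JD]
3. ∠AJD = 61°  [△JDA]
4. ∠JAK = 45°  [△JGA]

∠JAK = 45°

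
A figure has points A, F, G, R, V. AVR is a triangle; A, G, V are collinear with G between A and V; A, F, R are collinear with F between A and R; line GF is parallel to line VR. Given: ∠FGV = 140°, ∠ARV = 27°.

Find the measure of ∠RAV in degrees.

∠RAV = 113°

1. ∠AGF = 40°  [linear pair at G on AV]
2. ∠AFG = 27°  [GF∥VR, corresponding at F]
3. ∠FAG = 113°  [△AGF]
4. ∠RAV = 113°  [G on AV, F on AR]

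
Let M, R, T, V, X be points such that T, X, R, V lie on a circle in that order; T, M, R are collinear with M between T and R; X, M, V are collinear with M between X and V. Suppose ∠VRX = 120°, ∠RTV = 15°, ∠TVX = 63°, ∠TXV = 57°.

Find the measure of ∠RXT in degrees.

∠RXT = 72°

1. ∠TRV = 57°  [same arc TV]
2. ∠RVT = 108°  [△TRV]
3. ∠RXT = 72°  [cyclic TXRV, opposite ∠X+∠V]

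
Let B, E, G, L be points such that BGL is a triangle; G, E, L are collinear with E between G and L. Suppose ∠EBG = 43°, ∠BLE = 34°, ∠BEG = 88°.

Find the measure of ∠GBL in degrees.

∠GBL = 97°

1. ∠BGE = 49°  [△BGE]
2. ∠BLG = 34°  [E on ray LG]
3. ∠BGL = 49°  [E on ray GL]
4. ∠GBL = 97°  [△BGL]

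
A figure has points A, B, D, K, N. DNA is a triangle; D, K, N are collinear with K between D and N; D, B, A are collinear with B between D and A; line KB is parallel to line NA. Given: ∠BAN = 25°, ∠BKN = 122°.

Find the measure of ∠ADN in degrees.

∠ADN = 97°

1. ∠DAN = 25°  [B on ray AD]
2. ∠BKD = 58°  [linear pair at K on DN]
3. ∠DBK = 25°  [KB∥NA, corresponding at B]
4. ∠BDK = 97°  [△DKB]
5. ∠ADN = 97°  [K on DN, B on DA]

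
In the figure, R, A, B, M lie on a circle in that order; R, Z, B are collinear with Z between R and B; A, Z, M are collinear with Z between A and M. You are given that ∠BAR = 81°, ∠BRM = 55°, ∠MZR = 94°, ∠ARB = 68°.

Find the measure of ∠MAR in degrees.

1. ∠BMR = 99°  [cyclic RABM, opposite ∠A+∠M]
2. ∠MBR = 26°  [△RBM]
3. ∠MAR = 26°  [same arc RM]

∠MAR = 26°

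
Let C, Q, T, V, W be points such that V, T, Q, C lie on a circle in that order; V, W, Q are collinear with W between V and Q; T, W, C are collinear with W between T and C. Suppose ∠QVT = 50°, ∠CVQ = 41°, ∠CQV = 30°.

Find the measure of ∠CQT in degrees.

∠CQT = 89°

1. ∠QCT = 50°  [same arc TQ]
2. ∠CTQ = 41°  [same arc QC]
3. ∠CQT = 89°  [△TQC]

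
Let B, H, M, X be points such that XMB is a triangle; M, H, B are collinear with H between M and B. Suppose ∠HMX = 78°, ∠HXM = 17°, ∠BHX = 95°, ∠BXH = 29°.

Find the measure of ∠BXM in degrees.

1. ∠BMX = 78°  [H on ray MB]
2. ∠HBX = 56°  [△XHB]
3. ∠MBX = 56°  [H on ray BM]
4. ∠BXM = 46°  [△XMB]

∠BXM = 46°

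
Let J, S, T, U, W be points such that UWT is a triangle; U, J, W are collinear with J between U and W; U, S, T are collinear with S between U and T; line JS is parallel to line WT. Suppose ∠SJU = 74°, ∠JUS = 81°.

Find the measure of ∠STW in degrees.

∠STW = 25°

1. ∠JSU = 25°  [△UJS]
2. ∠JST = 155°  [linear pair at S on UT]
3. ∠STW = 25°  [JS∥WT, co-interior at T–S]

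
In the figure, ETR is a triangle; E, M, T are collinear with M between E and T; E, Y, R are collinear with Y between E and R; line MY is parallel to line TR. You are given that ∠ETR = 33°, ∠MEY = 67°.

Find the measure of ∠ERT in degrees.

∠ERT = 80°

1. ∠EMY = 33°  [MY∥TR, corresponding at M]
2. ∠EYM = 80°  [△EMY]
3. ∠ERT = 80°  [MY∥TR, corresponding at Y]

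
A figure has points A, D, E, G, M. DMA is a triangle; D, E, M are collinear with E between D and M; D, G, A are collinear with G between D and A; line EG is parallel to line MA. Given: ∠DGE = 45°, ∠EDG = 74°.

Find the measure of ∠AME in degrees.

1. ∠DEG = 61°  [△DEG]
2. ∠GEM = 119°  [linear pair at E on DM]
3. ∠AME = 61°  [EG∥MA, co-interior at M–E]

∠AME = 61°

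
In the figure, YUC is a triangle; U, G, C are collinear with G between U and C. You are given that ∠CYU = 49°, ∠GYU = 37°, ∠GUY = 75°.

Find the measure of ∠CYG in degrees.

∠CYG = 12°

1. ∠UGY = 68°  [△YUG]
2. ∠CUY = 75°  [G on ray UC]
3. ∠CGY = 112°  [linear pair at G on UC]
4. ∠UCY = 56°  [△YUC]
5. ∠GCY = 56°  [G on ray CU]
6. ∠CYG = 12°  [△YGC]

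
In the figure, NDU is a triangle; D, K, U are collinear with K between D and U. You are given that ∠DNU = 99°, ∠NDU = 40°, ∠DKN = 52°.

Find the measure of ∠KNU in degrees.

∠KNU = 11°

1. ∠DUN = 41°  [△NDU]
2. ∠NKU = 128°  [linear pair at K on DU]
3. ∠KUN = 41°  [K on ray UD]
4. ∠KNU = 11°  [△NKU]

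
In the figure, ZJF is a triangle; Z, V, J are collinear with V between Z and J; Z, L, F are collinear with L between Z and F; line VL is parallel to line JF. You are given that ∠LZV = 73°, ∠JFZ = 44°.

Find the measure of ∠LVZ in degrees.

∠LVZ = 63°

1. ∠FZJ = 73°  [V on ZJ, L on ZF]
2. ∠FJZ = 63°  [△ZJF]
3. ∠LVZ = 63°  [VL∥JF, corresponding at V]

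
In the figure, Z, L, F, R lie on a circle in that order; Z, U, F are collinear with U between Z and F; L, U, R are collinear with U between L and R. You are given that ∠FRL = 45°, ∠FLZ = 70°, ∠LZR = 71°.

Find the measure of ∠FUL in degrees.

∠FUL = 89°

1. ∠FZL = 45°  [same arc LF]
2. ∠LFZ = 65°  [△ZLF]
3. ∠LFR = 109°  [cyclic ZLFR, opposite ∠Z+∠F]
4. ∠FLR = 26°  [△LFR]
5. ∠FUL = 89°  [△LUF]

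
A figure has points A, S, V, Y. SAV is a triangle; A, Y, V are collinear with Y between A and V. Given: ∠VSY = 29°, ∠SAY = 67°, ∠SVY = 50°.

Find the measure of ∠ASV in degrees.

1. ∠SAV = 67°  [Y on ray AV]
2. ∠AVS = 50°  [Y on ray VA]
3. ∠ASV = 63°  [△SAV]

∠ASV = 63°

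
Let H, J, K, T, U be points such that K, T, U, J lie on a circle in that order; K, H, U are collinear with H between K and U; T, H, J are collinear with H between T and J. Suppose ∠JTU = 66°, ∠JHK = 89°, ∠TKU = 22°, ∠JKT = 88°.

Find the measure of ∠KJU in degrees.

∠KJU = 47°

1. ∠JKU = 66°  [same arc UJ]
2. ∠JHU = 91°  [linear pair at H on KU]
3. ∠TJU = 22°  [same arc TU]
4. ∠JUK = 67°  [△UHJ]
5. ∠KJU = 47°  [△KUJ]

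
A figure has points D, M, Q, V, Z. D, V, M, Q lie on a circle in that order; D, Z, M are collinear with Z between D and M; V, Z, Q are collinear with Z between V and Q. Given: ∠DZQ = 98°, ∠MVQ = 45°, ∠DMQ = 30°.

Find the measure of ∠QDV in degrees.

1. ∠MDQ = 45°  [same arc MQ]
2. ∠DVQ = 30°  [same arc DQ]
3. ∠DQV = 37°  [△DZQ]
4. ∠QDV = 113°  [△DVQ]

∠QDV = 113°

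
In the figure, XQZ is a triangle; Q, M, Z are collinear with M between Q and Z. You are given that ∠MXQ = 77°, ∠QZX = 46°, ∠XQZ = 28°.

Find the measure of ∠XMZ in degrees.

1. ∠MQX = 28°  [M on ray QZ]
2. ∠QMX = 75°  [△XQM]
3. ∠XMZ = 105°  [linear pair at M on QZ]

∠XMZ = 105°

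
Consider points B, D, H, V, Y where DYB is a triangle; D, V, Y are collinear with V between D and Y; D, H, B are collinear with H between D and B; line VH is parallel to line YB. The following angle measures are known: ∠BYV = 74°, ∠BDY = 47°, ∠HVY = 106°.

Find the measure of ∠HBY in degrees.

∠HBY = 59°

1. ∠BYD = 74°  [V on ray YD]
2. ∠DBY = 59°  [△DYB]
3. ∠HBY = 59°  [H on ray BD]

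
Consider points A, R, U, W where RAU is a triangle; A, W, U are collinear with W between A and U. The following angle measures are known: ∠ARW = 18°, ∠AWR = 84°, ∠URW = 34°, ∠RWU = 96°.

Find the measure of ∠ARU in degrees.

1. ∠RAW = 78°  [△RAW]
2. ∠RUW = 50°  [△RWU]
3. ∠RAU = 78°  [W on ray AU]
4. ∠AUR = 50°  [W on ray UA]
5. ∠ARU = 52°  [△RAU]

∠ARU = 52°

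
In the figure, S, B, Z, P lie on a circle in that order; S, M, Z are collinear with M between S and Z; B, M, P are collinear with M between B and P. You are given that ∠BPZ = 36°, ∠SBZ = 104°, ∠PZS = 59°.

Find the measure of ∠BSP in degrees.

1. ∠BSZ = 36°  [same arc BZ]
2. ∠BZS = 40°  [△SBZ]
3. ∠PBS = 59°  [same arc SP]
4. ∠BPS = 40°  [same arc SB]
5. ∠BSP = 81°  [△SBP]

∠BSP = 81°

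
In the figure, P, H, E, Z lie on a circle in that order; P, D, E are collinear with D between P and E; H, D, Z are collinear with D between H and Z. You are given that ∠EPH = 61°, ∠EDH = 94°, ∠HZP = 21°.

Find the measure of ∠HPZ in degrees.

1. ∠HDP = 86°  [linear pair at D on PE]
2. ∠PHZ = 33°  [△PDH]
3. ∠HPZ = 126°  [△PHZ]

∠HPZ = 126°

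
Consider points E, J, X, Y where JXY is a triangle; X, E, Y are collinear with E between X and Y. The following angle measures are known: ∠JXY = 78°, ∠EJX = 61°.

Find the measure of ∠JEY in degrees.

∠JEY = 139°

1. ∠EXJ = 78°  [E on ray XY]
2. ∠JEX = 41°  [△JXE]
3. ∠JEY = 139°  [linear pair at E on XY]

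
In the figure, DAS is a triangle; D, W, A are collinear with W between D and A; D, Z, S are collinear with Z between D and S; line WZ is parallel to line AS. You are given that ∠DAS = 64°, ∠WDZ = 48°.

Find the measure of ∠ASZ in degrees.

1. ∠DWZ = 64°  [WZ∥AS, corresponding at W]
2. ∠DZW = 68°  [△DWZ]
3. ∠SZW = 112°  [linear pair at Z on DS]
4. ∠ASZ = 68°  [WZ∥AS, co-interior at S–Z]

∠ASZ = 68°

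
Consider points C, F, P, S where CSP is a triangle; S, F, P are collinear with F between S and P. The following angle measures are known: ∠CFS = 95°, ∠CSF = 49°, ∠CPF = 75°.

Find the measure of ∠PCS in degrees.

1. ∠CSP = 49°  [F on ray SP]
2. ∠CPS = 75°  [F on ray PS]
3. ∠PCS = 56°  [△CSP]

∠PCS = 56°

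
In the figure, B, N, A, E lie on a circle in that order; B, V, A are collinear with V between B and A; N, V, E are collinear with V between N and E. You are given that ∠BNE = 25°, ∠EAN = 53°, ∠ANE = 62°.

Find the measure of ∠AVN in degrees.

∠AVN = 90°

1. ∠EBN = 127°  [cyclic BNAE, opposite ∠B+∠A]
2. ∠ABE = 62°  [same arc AE]
3. ∠BEN = 28°  [△BNE]
4. ∠BVE = 90°  [△BVE]
5. ∠AVN = 90°  [vertical angles at V]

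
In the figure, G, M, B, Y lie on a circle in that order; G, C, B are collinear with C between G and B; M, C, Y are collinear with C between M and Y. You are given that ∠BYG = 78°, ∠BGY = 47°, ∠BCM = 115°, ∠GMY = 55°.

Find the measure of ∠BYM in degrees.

∠BYM = 60°

1. ∠GCM = 65°  [linear pair at C on GB]
2. ∠BGM = 60°  [△GCM]
3. ∠BYM = 60°  [same arc MB]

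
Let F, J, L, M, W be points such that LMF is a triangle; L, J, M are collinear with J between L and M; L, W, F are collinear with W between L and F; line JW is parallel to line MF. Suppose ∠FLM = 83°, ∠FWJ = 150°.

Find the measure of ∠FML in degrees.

∠FML = 67°

1. ∠JLW = 83°  [J on LM, W on LF]
2. ∠JWL = 30°  [linear pair at W on LF]
3. ∠LJW = 67°  [△LJW]
4. ∠FML = 67°  [JW∥MF, corresponding at J]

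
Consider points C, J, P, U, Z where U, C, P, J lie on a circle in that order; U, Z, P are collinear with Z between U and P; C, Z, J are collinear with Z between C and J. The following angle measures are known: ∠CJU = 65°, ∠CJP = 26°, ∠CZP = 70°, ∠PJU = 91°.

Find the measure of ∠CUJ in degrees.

∠CUJ = 71°

1. ∠CUP = 26°  [same arc CP]
2. ∠CZU = 110°  [linear pair at Z on UP]
3. ∠JCU = 44°  [△UZC]
4. ∠CUJ = 71°  [△UCJ]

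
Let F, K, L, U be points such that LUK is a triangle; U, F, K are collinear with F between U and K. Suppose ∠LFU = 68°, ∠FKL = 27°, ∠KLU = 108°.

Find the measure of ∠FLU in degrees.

∠FLU = 67°

1. ∠LKU = 27°  [F on ray KU]
2. ∠KUL = 45°  [△LUK]
3. ∠FUL = 45°  [F on ray UK]
4. ∠FLU = 67°  [△LUF]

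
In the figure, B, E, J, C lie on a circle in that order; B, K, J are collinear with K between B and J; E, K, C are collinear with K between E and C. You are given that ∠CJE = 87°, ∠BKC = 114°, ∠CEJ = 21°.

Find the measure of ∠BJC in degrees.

1. ∠ECJ = 72°  [△EJC]
2. ∠CKJ = 66°  [linear pair at K on BJ]
3. ∠BJC = 42°  [△JKC]

∠BJC = 42°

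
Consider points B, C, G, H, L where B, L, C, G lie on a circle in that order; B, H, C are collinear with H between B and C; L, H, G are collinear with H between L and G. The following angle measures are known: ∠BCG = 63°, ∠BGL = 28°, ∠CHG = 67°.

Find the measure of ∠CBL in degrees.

∠CBL = 50°

1. ∠BLG = 63°  [same arc BG]
2. ∠BHL = 67°  [vertical angles at H]
3. ∠CBL = 50°  [△BHL]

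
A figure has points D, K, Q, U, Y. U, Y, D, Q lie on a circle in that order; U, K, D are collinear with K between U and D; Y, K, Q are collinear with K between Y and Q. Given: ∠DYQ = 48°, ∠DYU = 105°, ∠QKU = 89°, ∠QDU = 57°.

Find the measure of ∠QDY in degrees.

∠QDY = 100°

1. ∠DKQ = 91°  [linear pair at K on UD]
2. ∠DQY = 32°  [△DKQ]
3. ∠QDY = 100°  [△YDQ]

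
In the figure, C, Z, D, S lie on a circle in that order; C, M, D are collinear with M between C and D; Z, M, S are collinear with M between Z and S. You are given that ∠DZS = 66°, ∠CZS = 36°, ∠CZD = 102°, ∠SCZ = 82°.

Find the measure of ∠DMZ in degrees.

1. ∠DCS = 66°  [same arc DS]
2. ∠CSZ = 62°  [△CZS]
3. ∠CMS = 52°  [△CMS]
4. ∠DMZ = 52°  [vertical angles at M]

∠DMZ = 52°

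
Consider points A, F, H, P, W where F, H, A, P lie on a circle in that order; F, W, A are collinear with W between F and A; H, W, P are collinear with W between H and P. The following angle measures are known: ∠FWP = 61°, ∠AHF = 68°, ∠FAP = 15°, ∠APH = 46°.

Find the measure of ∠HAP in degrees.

∠HAP = 81°

1. ∠APF = 112°  [cyclic FHAP, opposite ∠H+∠P]
2. ∠AFP = 53°  [△FAP]
3. ∠AHP = 53°  [same arc AP]
4. ∠HAP = 81°  [△HAP]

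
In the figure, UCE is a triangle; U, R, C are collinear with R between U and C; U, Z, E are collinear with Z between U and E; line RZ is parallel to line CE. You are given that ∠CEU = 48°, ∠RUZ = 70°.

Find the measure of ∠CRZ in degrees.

1. ∠RZU = 48°  [RZ∥CE, corresponding at Z]
2. ∠URZ = 62°  [△URZ]
3. ∠CRZ = 118°  [linear pair at R on UC]

∠CRZ = 118°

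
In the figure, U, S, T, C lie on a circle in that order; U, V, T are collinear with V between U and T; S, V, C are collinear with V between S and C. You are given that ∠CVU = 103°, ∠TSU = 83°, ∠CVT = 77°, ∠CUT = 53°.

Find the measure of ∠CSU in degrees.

1. ∠TCU = 97°  [cyclic USTC, opposite ∠S+∠C]
2. ∠CTU = 30°  [△UTC]
3. ∠CSU = 30°  [same arc UC]

∠CSU = 30°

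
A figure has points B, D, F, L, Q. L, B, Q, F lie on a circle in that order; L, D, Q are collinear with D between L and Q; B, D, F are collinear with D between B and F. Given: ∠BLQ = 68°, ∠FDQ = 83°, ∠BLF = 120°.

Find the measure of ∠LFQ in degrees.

1. ∠BFQ = 68°  [same arc BQ]
2. ∠FQL = 29°  [△QDF]
3. ∠BQF = 60°  [cyclic LBQF, opposite ∠L+∠Q]
4. ∠FBQ = 52°  [△BQF]
5. ∠FLQ = 52°  [same arc QF]
6. ∠LFQ = 99°  [△LQF]

∠LFQ = 99°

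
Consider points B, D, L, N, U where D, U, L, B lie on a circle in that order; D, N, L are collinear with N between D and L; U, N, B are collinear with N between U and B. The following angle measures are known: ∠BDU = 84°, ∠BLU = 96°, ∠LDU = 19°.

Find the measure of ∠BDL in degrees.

1. ∠LBU = 19°  [same arc UL]
2. ∠BUL = 65°  [△ULB]
3. ∠BDL = 65°  [same arc LB]

∠BDL = 65°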